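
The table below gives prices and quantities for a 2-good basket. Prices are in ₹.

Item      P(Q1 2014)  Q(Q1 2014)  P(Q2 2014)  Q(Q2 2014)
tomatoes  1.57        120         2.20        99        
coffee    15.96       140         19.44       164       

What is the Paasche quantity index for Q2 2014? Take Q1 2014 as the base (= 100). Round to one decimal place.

114.1

Paasche quantity index uses current-period prices as weights.
ΣP(Q2 2014)·Q(Q2 2014) = 2.20×99 + 19.44×164 = 217.8 + 3188.16 = 3405.96
ΣP(Q2 2014)·Q(Q1 2014) = 2.20×120 + 19.44×140 = 264 + 2721.6 = 2985.6
Index = 3405.96 / 2985.6 × 100 = 114.0796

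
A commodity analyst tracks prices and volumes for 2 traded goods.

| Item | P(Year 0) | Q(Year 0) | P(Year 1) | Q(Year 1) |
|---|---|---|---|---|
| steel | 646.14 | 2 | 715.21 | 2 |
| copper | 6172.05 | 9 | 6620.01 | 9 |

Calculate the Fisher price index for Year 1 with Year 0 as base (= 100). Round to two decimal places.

107.34

Laspeyres component (base-period weights):
ΣP(Year 1)Q(Year 0) = 715.21×2 + 6620.01×9 = 1430.42 + 59580.09 = 61010.51
ΣP(Year 0)Q(Year 0) = 646.14×2 + 6172.05×9 = 1292.28 + 55548.45 = 56840.73
L = 61010.51 / 56840.73 × 100 = 107.3359
Paasche component (current-period weights):
ΣP(Year 1)Q(Year 1) = 715.21×2 + 6620.01×9 = 1430.42 + 59580.09 = 61010.51
ΣP(Year 0)Q(Year 1) = 646.14×2 + 6172.05×9 = 1292.28 + 55548.45 = 56840.73
P = 61010.51 / 56840.73 × 100 = 107.3359
Fisher = √(L × P) = √(107.3359 × 107.3359) = 107.3359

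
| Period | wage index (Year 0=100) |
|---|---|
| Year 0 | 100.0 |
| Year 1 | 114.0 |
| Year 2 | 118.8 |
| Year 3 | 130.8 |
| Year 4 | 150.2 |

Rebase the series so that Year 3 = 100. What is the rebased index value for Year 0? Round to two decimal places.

Rebased(Year 0) = 100.0 / 130.8 × 100 = 76.4526

76.45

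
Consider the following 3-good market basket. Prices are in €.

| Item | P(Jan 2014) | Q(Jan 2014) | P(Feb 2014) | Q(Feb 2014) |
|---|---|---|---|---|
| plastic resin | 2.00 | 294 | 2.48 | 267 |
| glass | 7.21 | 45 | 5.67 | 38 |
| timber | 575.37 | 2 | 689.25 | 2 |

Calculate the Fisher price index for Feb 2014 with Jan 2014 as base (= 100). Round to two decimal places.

Laspeyres component (base-period weights):
ΣP(Feb 2014)Q(Jan 2014) = 2.48×294 + 5.67×45 + 689.25×2 = 729.12 + 255.15 + 1378.5 = 2362.77
ΣP(Jan 2014)Q(Jan 2014) = 2.00×294 + 7.21×45 + 575.37×2 = 588 + 324.45 + 1150.74 = 2063.19
L = 2362.77 / 2063.19 × 100 = 114.5202
Paasche component (current-period weights):
ΣP(Feb 2014)Q(Feb 2014) = 2.48×267 + 5.67×38 + 689.25×2 = 662.16 + 215.46 + 1378.5 = 2256.12
ΣP(Jan 2014)Q(Feb 2014) = 2.00×267 + 7.21×38 + 575.37×2 = 534 + 273.98 + 1150.74 = 1958.72
P = 2256.12 / 1958.72 × 100 = 115.1834
Fisher = √(L × P) = √(114.5202 × 115.1834) = 114.8513

114.85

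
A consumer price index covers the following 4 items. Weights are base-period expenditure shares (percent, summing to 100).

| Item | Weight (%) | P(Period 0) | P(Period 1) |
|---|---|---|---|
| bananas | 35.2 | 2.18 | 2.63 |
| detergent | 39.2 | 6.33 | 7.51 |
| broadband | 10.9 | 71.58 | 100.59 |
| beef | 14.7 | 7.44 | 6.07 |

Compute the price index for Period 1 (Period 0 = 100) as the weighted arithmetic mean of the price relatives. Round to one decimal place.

116.3

bananas: 35.2 × (2.63/2.18) = 35.2 × 1.206422 = 42.4661
detergent: 39.2 × (7.51/6.33) = 39.2 × 1.186414 = 46.5074
broadband: 10.9 × (100.59/71.58) = 10.9 × 1.405281 = 15.3176
beef: 14.7 × (6.07/7.44) = 14.7 × 0.815860 = 11.9931
Index = Σ wᵢ·(p₁ᵢ/p₀ᵢ) = 42.4661 + 46.5074 + 15.3176 + 11.9931 = 116.2842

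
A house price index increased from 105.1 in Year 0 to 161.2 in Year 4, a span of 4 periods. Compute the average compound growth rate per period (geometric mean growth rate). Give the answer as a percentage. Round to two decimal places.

Growth factor = (161.2/105.1)^(1/4) = (1.533777)^(1/4) = 1.112860
Growth rate = 1.112860 − 1 = 0.112860 = 11.2860%

11.29%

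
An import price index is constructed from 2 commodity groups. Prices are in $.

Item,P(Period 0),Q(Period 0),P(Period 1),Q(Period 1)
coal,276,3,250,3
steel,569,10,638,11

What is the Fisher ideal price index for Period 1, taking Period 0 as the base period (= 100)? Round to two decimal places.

109.50

Laspeyres component (base-period weights):
ΣP(Period 1)Q(Period 0) = 250×3 + 638×10 = 750 + 6380 = 7130
ΣP(Period 0)Q(Period 0) = 276×3 + 569×10 = 828 + 5690 = 6518
L = 7130 / 6518 × 100 = 109.3894
Paasche component (current-period weights):
ΣP(Period 1)Q(Period 1) = 250×3 + 638×11 = 750 + 7018 = 7768
ΣP(Period 0)Q(Period 1) = 276×3 + 569×11 = 828 + 6259 = 7087
P = 7768 / 7087 × 100 = 109.6091
Fisher = √(L × P) = √(109.3894 × 109.6091) = 109.4992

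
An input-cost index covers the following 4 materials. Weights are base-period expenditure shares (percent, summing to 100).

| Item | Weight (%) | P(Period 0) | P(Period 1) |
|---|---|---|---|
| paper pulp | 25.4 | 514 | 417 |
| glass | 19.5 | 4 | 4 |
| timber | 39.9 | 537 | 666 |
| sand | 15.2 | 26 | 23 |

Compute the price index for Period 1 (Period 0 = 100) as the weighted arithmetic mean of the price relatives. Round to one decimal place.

103.0

paper pulp: 25.4 × (417/514) = 25.4 × 0.811284 = 20.6066
glass: 19.5 × (4/4) = 19.5 × 1.000000 = 19.5000
timber: 39.9 × (666/537) = 39.9 × 1.240223 = 49.4849
sand: 15.2 × (23/26) = 15.2 × 0.884615 = 13.4462
Index = Σ wᵢ·(p₁ᵢ/p₀ᵢ) = 20.6066 + 19.5000 + 49.4849 + 13.4462 = 103.0377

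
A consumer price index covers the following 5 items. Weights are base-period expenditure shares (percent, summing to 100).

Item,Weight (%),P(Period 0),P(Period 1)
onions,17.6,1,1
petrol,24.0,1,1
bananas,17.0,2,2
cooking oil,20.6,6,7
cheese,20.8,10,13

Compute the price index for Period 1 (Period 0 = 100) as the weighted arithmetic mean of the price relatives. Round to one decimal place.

109.7

onions: 17.6 × (1/1) = 17.6 × 1.000000 = 17.6000
petrol: 24.0 × (1/1) = 24.0 × 1.000000 = 24.0000
bananas: 17.0 × (2/2) = 17.0 × 1.000000 = 17.0000
cooking oil: 20.6 × (7/6) = 20.6 × 1.166667 = 24.0333
cheese: 20.8 × (13/10) = 20.8 × 1.300000 = 27.0400
Index = Σ wᵢ·(p₁ᵢ/p₀ᵢ) = 17.6000 + 24.0000 + 17.0000 + 24.0333 + 27.0400 = 109.6733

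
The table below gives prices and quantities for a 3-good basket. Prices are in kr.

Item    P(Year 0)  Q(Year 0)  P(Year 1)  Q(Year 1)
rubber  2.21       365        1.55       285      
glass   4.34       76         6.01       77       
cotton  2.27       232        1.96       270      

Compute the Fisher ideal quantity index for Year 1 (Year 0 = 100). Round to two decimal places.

95.93

Laspeyres component (base-period weights):
ΣP(Year 0)Q(Year 1) = 2.21×285 + 4.34×77 + 2.27×270 = 629.85 + 334.18 + 612.9 = 1576.93
ΣP(Year 0)Q(Year 0) = 2.21×365 + 4.34×76 + 2.27×232 = 806.65 + 329.84 + 526.64 = 1663.13
L = 1576.93 / 1663.13 × 100 = 94.8170
Paasche component (current-period weights):
ΣP(Year 1)Q(Year 1) = 1.55×285 + 6.01×77 + 1.96×270 = 441.75 + 462.77 + 529.2 = 1433.72
ΣP(Year 1)Q(Year 0) = 1.55×365 + 6.01×76 + 1.96×232 = 565.75 + 456.76 + 454.72 = 1477.23
P = 1433.72 / 1477.23 × 100 = 97.0546
Fisher = √(L × P) = √(94.8170 × 97.0546) = 95.9293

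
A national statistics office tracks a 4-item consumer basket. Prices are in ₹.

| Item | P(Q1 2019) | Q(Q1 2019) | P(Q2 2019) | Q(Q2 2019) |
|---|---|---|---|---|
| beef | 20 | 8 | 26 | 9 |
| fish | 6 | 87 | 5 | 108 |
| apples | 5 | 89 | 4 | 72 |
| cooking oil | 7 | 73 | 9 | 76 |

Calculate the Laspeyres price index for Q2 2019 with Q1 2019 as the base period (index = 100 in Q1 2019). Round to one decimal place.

101.1

Laspeyres price index uses base-period quantities as weights.
ΣP(Q2 2019)·Q(Q1 2019) = 26×8 + 5×87 + 4×89 + 9×73 = 208 + 435 + 356 + 657 = 1656
ΣP(Q1 2019)·Q(Q1 2019) = 20×8 + 6×87 + 5×89 + 7×73 = 160 + 522 + 445 + 511 = 1638
Index = 1656 / 1638 × 100 = 101.0989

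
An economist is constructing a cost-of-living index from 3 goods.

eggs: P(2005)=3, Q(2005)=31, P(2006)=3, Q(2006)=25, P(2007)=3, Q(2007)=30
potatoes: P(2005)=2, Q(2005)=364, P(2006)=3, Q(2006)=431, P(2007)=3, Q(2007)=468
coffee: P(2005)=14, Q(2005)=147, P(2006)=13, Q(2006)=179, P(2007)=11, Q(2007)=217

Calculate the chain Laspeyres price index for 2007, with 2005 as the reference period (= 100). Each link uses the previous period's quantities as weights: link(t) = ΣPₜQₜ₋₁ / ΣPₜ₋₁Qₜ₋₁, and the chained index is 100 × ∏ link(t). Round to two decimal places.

97.12

Link 2005→2006:
ΣP(2006)Q(2005) = 3×31 + 3×364 + 13×147 = 93 + 1092 + 1911 = 3096
ΣP(2005)Q(2005) = 3×31 + 2×364 + 14×147 = 93 + 728 + 2058 = 2879
link = 3096/2879 = 1.075373
Link 2006→2007:
ΣP(2007)Q(2006) = 3×25 + 3×431 + 11×179 = 75 + 1293 + 1969 = 3337
ΣP(2006)Q(2006) = 3×25 + 3×431 + 13×179 = 75 + 1293 + 2327 = 3695
link = 3337/3695 = 0.903112
Chained index = 100 × 1.075373 × 0.903112 = 97.1183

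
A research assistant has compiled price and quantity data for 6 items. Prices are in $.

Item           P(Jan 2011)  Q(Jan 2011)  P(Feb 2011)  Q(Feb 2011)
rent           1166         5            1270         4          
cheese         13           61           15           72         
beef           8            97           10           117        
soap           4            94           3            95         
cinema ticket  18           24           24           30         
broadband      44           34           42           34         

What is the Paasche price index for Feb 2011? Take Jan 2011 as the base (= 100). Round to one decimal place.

Paasche price index uses current-period quantities as weights.
ΣP(Feb 2011)·Q(Feb 2011) = 1270×4 + 15×72 + 10×117 + 3×95 + 24×30 + 42×34 = 5080 + 1080 + 1170 + 285 + 720 + 1428 = 9763
ΣP(Jan 2011)·Q(Feb 2011) = 1166×4 + 13×72 + 8×117 + 4×95 + 18×30 + 44×34 = 4664 + 936 + 936 + 380 + 540 + 1496 = 8952
Index = 9763 / 8952 × 100 = 109.0594

109.1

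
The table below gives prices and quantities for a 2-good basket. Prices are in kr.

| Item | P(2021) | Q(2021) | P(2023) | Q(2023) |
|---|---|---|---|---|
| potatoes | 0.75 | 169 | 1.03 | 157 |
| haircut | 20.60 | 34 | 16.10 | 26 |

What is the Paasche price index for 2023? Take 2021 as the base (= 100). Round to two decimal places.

88.82

Paasche price index uses current-period quantities as weights.
ΣP(2023)·Q(2023) = 1.03×157 + 16.10×26 = 161.71 + 418.6 = 580.31
ΣP(2021)·Q(2023) = 0.75×157 + 20.60×26 = 117.75 + 535.6 = 653.35
Index = 580.31 / 653.35 × 100 = 88.8207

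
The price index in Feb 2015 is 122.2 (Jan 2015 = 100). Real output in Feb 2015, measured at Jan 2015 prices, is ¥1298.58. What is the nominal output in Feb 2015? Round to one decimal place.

1586.9

Nominal = Real × (Index/100) = 1298.58 × (122.2/100)
        = 1298.58 × 1.222 = 1586.8648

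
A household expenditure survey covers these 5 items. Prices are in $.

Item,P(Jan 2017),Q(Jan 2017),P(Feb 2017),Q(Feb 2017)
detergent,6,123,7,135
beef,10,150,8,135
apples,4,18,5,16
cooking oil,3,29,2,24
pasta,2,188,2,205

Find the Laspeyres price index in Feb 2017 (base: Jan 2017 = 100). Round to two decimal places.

93.22

Laspeyres price index uses base-period quantities as weights.
ΣP(Feb 2017)·Q(Jan 2017) = 7×123 + 8×150 + 5×18 + 2×29 + 2×188 = 861 + 1200 + 90 + 58 + 376 = 2585
ΣP(Jan 2017)·Q(Jan 2017) = 6×123 + 10×150 + 4×18 + 3×29 + 2×188 = 738 + 1500 + 72 + 87 + 376 = 2773
Index = 2585 / 2773 × 100 = 93.2203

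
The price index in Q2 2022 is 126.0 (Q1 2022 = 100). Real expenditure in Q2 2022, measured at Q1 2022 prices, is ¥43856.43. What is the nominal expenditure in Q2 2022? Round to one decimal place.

55259.1

Nominal = Real × (Index/100) = 43856.43 × (126.0/100)
        = 43856.43 × 1.260 = 55259.1018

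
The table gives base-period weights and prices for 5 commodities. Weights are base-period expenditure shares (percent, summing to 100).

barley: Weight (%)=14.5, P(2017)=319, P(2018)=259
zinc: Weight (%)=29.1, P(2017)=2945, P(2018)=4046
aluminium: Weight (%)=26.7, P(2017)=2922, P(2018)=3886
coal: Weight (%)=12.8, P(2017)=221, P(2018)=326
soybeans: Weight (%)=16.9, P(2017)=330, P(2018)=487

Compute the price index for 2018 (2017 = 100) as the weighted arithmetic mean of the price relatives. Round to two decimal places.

131.08

barley: 14.5 × (259/319) = 14.5 × 0.811912 = 11.7727
zinc: 29.1 × (4046/2945) = 29.1 × 1.373854 = 39.9792
aluminium: 26.7 × (3886/2922) = 26.7 × 1.329911 = 35.5086
coal: 12.8 × (326/221) = 12.8 × 1.475113 = 18.8814
soybeans: 16.9 × (487/330) = 16.9 × 1.475758 = 24.9403
Index = Σ wᵢ·(p₁ᵢ/p₀ᵢ) = 11.7727 + 39.9792 + 35.5086 + 18.8814 + 24.9403 = 131.0823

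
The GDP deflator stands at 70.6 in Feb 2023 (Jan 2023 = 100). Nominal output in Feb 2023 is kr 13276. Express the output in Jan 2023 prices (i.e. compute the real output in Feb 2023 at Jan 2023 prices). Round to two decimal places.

Real = Nominal ÷ (Index/100) = 13276 ÷ (70.6/100)
     = 13276 ÷ 0.706 = 18804.5326

18804.53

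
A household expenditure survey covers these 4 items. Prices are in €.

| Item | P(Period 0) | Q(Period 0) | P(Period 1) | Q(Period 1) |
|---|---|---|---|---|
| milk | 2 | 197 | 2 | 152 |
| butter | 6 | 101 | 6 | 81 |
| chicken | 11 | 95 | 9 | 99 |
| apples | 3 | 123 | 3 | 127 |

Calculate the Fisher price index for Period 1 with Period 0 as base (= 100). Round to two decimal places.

Laspeyres component (base-period weights):
ΣP(Period 1)Q(Period 0) = 2×197 + 6×101 + 9×95 + 3×123 = 394 + 606 + 855 + 369 = 2224
ΣP(Period 0)Q(Period 0) = 2×197 + 6×101 + 11×95 + 3×123 = 394 + 606 + 1045 + 369 = 2414
L = 2224 / 2414 × 100 = 92.1292
Paasche component (current-period weights):
ΣP(Period 1)Q(Period 1) = 2×152 + 6×81 + 9×99 + 3×127 = 304 + 486 + 891 + 381 = 2062
ΣP(Period 0)Q(Period 1) = 2×152 + 6×81 + 11×99 + 3×127 = 304 + 486 + 1089 + 381 = 2260
P = 2062 / 2260 × 100 = 91.2389
Fisher = √(L × P) = √(92.1292 × 91.2389) = 91.6830

91.68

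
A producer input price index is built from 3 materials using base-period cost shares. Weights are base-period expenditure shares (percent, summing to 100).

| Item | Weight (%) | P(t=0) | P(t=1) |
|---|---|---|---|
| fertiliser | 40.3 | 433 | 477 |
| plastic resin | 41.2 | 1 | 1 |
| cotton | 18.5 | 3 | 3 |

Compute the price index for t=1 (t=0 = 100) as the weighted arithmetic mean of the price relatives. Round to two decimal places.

104.10

fertiliser: 40.3 × (477/433) = 40.3 × 1.101617 = 44.3952
plastic resin: 41.2 × (1/1) = 41.2 × 1.000000 = 41.2000
cotton: 18.5 × (3/3) = 18.5 × 1.000000 = 18.5000
Index = Σ wᵢ·(p₁ᵢ/p₀ᵢ) = 44.3952 + 41.2000 + 18.5000 = 104.0952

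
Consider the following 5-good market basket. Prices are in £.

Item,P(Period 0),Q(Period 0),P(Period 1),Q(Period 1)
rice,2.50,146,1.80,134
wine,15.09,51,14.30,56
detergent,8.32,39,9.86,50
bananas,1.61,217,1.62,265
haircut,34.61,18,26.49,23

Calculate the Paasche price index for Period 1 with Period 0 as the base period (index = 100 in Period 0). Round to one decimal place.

Paasche price index uses current-period quantities as weights.
ΣP(Period 1)·Q(Period 1) = 1.80×134 + 14.30×56 + 9.86×50 + 1.62×265 + 26.49×23 = 241.2 + 800.8 + 493 + 429.3 + 609.27 = 2573.57
ΣP(Period 0)·Q(Period 1) = 2.50×134 + 15.09×56 + 8.32×50 + 1.61×265 + 34.61×23 = 335 + 845.04 + 416 + 426.65 + 796.03 = 2818.72
Index = 2573.57 / 2818.72 × 100 = 91.3028

91.3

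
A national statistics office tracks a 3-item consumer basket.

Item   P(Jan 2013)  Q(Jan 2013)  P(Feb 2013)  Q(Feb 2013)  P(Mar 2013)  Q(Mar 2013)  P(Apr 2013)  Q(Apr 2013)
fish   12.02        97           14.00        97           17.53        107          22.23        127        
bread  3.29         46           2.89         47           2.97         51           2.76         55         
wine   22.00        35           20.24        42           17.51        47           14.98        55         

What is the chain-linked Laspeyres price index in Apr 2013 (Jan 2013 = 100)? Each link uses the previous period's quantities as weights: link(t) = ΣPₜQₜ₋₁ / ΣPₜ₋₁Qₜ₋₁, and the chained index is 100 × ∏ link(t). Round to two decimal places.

130.94

Link Jan 2013→Feb 2013:
ΣP(Feb 2013)Q(Jan 2013) = 14.00×97 + 2.89×46 + 20.24×35 = 1358 + 132.94 + 708.4 = 2199.34
ΣP(Jan 2013)Q(Jan 2013) = 12.02×97 + 3.29×46 + 22.00×35 = 1165.94 + 151.34 + 770 = 2087.28
link = 2199.34/2087.28 = 1.053687
Link Feb 2013→Mar 2013:
ΣP(Mar 2013)Q(Feb 2013) = 17.53×97 + 2.97×47 + 17.51×42 = 1700.41 + 139.59 + 735.42 = 2575.42
ΣP(Feb 2013)Q(Feb 2013) = 14.00×97 + 2.89×47 + 20.24×42 = 1358 + 135.83 + 850.08 = 2343.91
link = 2575.42/2343.91 = 1.098771
Link Mar 2013→Apr 2013:
ΣP(Apr 2013)Q(Mar 2013) = 22.23×107 + 2.76×51 + 14.98×47 = 2378.61 + 140.76 + 704.06 = 3223.43
ΣP(Mar 2013)Q(Mar 2013) = 17.53×107 + 2.97×51 + 17.51×47 = 1875.71 + 151.47 + 822.97 = 2850.15
link = 3223.43/2850.15 = 1.130969
Chained index = 100 × 1.053687 × 1.098771 × 1.130969 = 130.9391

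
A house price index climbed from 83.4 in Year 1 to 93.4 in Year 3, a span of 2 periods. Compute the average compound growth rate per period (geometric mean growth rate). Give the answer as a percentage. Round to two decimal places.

5.83%

Growth factor = (93.4/83.4)^(1/2) = (1.119904)^(1/2) = 1.058255
Growth rate = 1.058255 − 1 = 0.058255 = 5.8255%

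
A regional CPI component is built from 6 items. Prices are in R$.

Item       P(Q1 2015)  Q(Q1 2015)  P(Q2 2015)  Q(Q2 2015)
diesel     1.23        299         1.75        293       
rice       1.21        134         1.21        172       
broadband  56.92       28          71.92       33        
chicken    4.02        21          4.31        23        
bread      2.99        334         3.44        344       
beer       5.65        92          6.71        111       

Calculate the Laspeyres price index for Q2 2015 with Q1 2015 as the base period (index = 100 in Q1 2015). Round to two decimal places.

Laspeyres price index uses base-period quantities as weights.
ΣP(Q2 2015)·Q(Q1 2015) = 1.75×299 + 1.21×134 + 71.92×28 + 4.31×21 + 3.44×334 + 6.71×92 = 523.25 + 162.14 + 2013.76 + 90.51 + 1148.96 + 617.32 = 4555.94
ΣP(Q1 2015)·Q(Q1 2015) = 1.23×299 + 1.21×134 + 56.92×28 + 4.02×21 + 2.99×334 + 5.65×92 = 367.77 + 162.14 + 1593.76 + 84.42 + 998.66 + 519.8 = 3726.55
Index = 4555.94 / 3726.55 × 100 = 122.2562

122.26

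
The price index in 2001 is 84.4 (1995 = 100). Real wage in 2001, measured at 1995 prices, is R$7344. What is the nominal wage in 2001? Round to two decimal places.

Nominal = Real × (Index/100) = 7344 × (84.4/100)
        = 7344 × 0.844 = 6198.3360

6198.34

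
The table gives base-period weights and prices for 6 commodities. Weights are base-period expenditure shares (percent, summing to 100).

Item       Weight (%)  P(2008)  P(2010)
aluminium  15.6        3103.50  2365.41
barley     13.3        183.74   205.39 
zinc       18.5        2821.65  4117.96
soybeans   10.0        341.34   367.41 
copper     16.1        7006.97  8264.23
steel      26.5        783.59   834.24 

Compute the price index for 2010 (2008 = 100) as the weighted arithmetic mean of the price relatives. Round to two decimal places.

aluminium: 15.6 × (2365.41/3103.50) = 15.6 × 0.762175 = 11.8899
barley: 13.3 × (205.39/183.74) = 13.3 × 1.117830 = 14.8671
zinc: 18.5 × (4117.96/2821.65) = 18.5 × 1.459416 = 26.9992
soybeans: 10.0 × (367.41/341.34) = 10.0 × 1.076375 = 10.7638
copper: 16.1 × (8264.23/7006.97) = 16.1 × 1.179430 = 18.9888
steel: 26.5 × (834.24/783.59) = 26.5 × 1.064638 = 28.2129
Index = Σ wᵢ·(p₁ᵢ/p₀ᵢ) = 11.8899 + 14.8671 + 26.9992 + 10.7638 + 18.9888 + 28.2129 = 111.7217

111.72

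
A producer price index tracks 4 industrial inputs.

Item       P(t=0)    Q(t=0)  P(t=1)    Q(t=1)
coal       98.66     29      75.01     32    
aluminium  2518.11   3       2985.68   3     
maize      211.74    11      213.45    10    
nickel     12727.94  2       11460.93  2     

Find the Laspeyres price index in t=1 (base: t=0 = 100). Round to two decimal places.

95.29

Laspeyres price index uses base-period quantities as weights.
ΣP(t=1)·Q(t=0) = 75.01×29 + 2985.68×3 + 213.45×11 + 11460.93×2 = 2175.29 + 8957.04 + 2347.95 + 22921.86 = 36402.14
ΣP(t=0)·Q(t=0) = 98.66×29 + 2518.11×3 + 211.74×11 + 12727.94×2 = 2861.14 + 7554.33 + 2329.14 + 25455.88 = 38200.49
Index = 36402.14 / 38200.49 × 100 = 95.2923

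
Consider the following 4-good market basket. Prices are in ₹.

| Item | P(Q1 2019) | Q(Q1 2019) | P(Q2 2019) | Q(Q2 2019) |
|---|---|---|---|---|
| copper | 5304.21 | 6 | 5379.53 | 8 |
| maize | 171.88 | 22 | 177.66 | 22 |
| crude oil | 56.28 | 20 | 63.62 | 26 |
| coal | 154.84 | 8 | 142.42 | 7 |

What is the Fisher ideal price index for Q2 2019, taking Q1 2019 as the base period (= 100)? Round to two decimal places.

Laspeyres component (base-period weights):
ΣP(Q2 2019)Q(Q1 2019) = 5379.53×6 + 177.66×22 + 63.62×20 + 142.42×8 = 32277.18 + 3908.52 + 1272.4 + 1139.36 = 38597.46
ΣP(Q1 2019)Q(Q1 2019) = 5304.21×6 + 171.88×22 + 56.28×20 + 154.84×8 = 31825.26 + 3781.36 + 1125.6 + 1238.72 = 37970.94
L = 38597.46 / 37970.94 × 100 = 101.6500
Paasche component (current-period weights):
ΣP(Q2 2019)Q(Q2 2019) = 5379.53×8 + 177.66×22 + 63.62×26 + 142.42×7 = 43036.24 + 3908.52 + 1654.12 + 996.94 = 49595.82
ΣP(Q1 2019)Q(Q2 2019) = 5304.21×8 + 171.88×22 + 56.28×26 + 154.84×7 = 42433.68 + 3781.36 + 1463.28 + 1083.88 = 48762.2
P = 49595.82 / 48762.2 × 100 = 101.7096
Fisher = √(L × P) = √(101.6500 × 101.7096) = 101.6798

101.68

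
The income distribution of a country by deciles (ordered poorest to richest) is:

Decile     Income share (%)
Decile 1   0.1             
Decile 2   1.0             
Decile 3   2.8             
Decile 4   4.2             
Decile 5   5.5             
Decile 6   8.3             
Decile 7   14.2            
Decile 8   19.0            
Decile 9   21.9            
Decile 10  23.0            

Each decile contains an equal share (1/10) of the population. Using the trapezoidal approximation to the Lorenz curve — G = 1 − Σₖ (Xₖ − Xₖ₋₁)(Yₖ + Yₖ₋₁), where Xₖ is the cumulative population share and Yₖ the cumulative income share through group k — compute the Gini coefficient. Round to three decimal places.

Cumulative income shares Yₖ: 0.0010, 0.0110, 0.0390, 0.0810, 0.1360, 0.2190, 0.3610, 0.5510, 0.7700, 1.0000
Σ (Xₖ−Xₖ₋₁)(Yₖ+Yₖ₋₁) = (1/10)(0.0010+0.0000) + (1/10)(0.0110+0.0010) + (1/10)(0.0390+0.0110) + (1/10)(0.0810+0.0390) + (1/10)(0.1360+0.0810) + (1/10)(0.2190+0.1360) + (1/10)(0.3610+0.2190) + (1/10)(0.5510+0.3610) + (1/10)(0.7700+0.5510) + (1/10)(1.0000+0.7700)
  = 0.0001 + 0.0012 + 0.0050 + 0.0120 + 0.0217 + 0.0355 + 0.0580 + 0.0912 + 0.1321 + 0.1770 = 0.5338
G = 1 − 0.5338 = 0.4662

0.466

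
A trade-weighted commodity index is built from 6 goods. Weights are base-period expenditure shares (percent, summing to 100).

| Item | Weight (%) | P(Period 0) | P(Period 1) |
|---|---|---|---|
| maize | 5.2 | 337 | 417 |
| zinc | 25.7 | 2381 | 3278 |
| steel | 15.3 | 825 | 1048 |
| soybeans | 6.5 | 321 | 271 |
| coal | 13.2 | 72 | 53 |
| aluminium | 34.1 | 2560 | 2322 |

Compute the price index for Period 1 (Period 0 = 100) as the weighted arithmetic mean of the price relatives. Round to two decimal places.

maize: 5.2 × (417/337) = 5.2 × 1.237389 = 6.4344
zinc: 25.7 × (3278/2381) = 25.7 × 1.376732 = 35.3820
steel: 15.3 × (1048/825) = 15.3 × 1.270303 = 19.4356
soybeans: 6.5 × (271/321) = 6.5 × 0.844237 = 5.4875
coal: 13.2 × (53/72) = 13.2 × 0.736111 = 9.7167
aluminium: 34.1 × (2322/2560) = 34.1 × 0.907031 = 30.9298
Index = Σ wᵢ·(p₁ᵢ/p₀ᵢ) = 6.4344 + 35.3820 + 19.4356 + 5.4875 + 9.7167 + 30.9298 = 107.3861

107.39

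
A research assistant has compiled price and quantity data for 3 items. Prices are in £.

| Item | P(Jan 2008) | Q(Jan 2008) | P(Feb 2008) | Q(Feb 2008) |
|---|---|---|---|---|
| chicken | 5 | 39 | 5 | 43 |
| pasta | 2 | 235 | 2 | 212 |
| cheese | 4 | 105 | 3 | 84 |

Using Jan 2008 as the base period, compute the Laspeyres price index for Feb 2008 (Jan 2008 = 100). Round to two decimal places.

90.32

Laspeyres price index uses base-period quantities as weights.
ΣP(Feb 2008)·Q(Jan 2008) = 5×39 + 2×235 + 3×105 = 195 + 470 + 315 = 980
ΣP(Jan 2008)·Q(Jan 2008) = 5×39 + 2×235 + 4×105 = 195 + 470 + 420 = 1085
Index = 980 / 1085 × 100 = 90.3226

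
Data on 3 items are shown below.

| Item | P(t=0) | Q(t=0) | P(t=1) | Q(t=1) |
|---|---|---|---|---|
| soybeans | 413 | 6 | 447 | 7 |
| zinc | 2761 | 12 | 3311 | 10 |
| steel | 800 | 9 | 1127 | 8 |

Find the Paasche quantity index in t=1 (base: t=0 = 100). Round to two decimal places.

86.11

Paasche quantity index uses current-period prices as weights.
ΣP(t=1)·Q(t=1) = 447×7 + 3311×10 + 1127×8 = 3129 + 33110 + 9016 = 45255
ΣP(t=1)·Q(t=0) = 447×6 + 3311×12 + 1127×9 = 2682 + 39732 + 10143 = 52557
Index = 45255 / 52557 × 100 = 86.1065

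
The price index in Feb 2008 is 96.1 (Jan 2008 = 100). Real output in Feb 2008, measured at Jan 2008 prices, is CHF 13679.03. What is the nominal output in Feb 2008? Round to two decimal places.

Nominal = Real × (Index/100) = 13679.03 × (96.1/100)
        = 13679.03 × 0.961 = 13145.5478

13145.55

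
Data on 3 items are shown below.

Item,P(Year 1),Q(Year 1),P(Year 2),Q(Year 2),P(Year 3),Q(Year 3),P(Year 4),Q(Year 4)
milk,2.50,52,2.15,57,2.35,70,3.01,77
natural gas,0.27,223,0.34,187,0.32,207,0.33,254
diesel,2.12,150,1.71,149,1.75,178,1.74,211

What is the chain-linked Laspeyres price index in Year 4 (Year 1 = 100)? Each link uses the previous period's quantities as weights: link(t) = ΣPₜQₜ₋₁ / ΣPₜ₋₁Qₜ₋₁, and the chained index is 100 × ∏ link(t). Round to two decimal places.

Link Year 1→Year 2:
ΣP(Year 2)Q(Year 1) = 2.15×52 + 0.34×223 + 1.71×150 = 111.8 + 75.82 + 256.5 = 444.12
ΣP(Year 1)Q(Year 1) = 2.50×52 + 0.27×223 + 2.12×150 = 130 + 60.21 + 318 = 508.21
link = 444.12/508.21 = 0.873891
Link Year 2→Year 3:
ΣP(Year 3)Q(Year 2) = 2.35×57 + 0.32×187 + 1.75×149 = 133.95 + 59.84 + 260.75 = 454.54
ΣP(Year 2)Q(Year 2) = 2.15×57 + 0.34×187 + 1.71×149 = 122.55 + 63.58 + 254.79 = 440.92
link = 454.54/440.92 = 1.030890
Link Year 3→Year 4:
ΣP(Year 4)Q(Year 3) = 3.01×70 + 0.33×207 + 1.74×178 = 210.7 + 68.31 + 309.72 = 588.73
ΣP(Year 3)Q(Year 3) = 2.35×70 + 0.32×207 + 1.75×178 = 164.5 + 66.24 + 311.5 = 542.24
link = 588.73/542.24 = 1.085737
Chained index = 100 × 0.873891 × 1.030890 × 1.085737 = 97.8124

97.81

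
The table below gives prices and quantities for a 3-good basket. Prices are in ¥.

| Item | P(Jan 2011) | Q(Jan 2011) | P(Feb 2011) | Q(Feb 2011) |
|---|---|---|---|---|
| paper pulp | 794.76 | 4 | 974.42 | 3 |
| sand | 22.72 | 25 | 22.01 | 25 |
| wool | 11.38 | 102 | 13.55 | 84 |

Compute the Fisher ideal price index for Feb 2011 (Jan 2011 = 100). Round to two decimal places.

118.40

Laspeyres component (base-period weights):
ΣP(Feb 2011)Q(Jan 2011) = 974.42×4 + 22.01×25 + 13.55×102 = 3897.68 + 550.25 + 1382.1 = 5830.03
ΣP(Jan 2011)Q(Jan 2011) = 794.76×4 + 22.72×25 + 11.38×102 = 3179.04 + 568 + 1160.76 = 4907.8
L = 5830.03 / 4907.8 × 100 = 118.7911
Paasche component (current-period weights):
ΣP(Feb 2011)Q(Feb 2011) = 974.42×3 + 22.01×25 + 13.55×84 = 2923.26 + 550.25 + 1138.2 = 4611.71
ΣP(Jan 2011)Q(Feb 2011) = 794.76×3 + 22.72×25 + 11.38×84 = 2384.28 + 568 + 955.92 = 3908.2
P = 4611.71 / 3908.2 × 100 = 118.0009
Fisher = √(L × P) = √(118.7911 × 118.0009) = 118.3953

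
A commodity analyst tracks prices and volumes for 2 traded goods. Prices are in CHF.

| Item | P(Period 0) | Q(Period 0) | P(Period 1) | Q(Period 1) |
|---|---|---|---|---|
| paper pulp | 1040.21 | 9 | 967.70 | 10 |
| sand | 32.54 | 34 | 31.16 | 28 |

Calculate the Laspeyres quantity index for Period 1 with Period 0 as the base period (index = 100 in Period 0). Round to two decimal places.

Laspeyres quantity index uses base-period prices as weights.
ΣP(Period 0)·Q(Period 1) = 1040.21×10 + 32.54×28 = 10402.1 + 911.12 = 11313.22
ΣP(Period 0)·Q(Period 0) = 1040.21×9 + 32.54×34 = 9361.89 + 1106.36 = 10468.25
Index = 11313.22 / 10468.25 × 100 = 108.0717

108.07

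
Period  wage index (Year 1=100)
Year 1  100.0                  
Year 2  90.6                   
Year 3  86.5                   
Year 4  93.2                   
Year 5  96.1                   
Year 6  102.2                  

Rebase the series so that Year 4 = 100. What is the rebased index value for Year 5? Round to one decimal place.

Rebased(Year 5) = 96.1 / 93.2 × 100 = 103.1116

103.1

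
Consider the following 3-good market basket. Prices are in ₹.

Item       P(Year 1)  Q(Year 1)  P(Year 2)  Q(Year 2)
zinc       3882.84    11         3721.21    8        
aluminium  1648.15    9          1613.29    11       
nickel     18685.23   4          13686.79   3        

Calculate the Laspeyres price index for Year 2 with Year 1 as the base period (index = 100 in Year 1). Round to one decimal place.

Laspeyres price index uses base-period quantities as weights.
ΣP(Year 2)·Q(Year 1) = 3721.21×11 + 1613.29×9 + 13686.79×4 = 40933.31 + 14519.61 + 54747.16 = 110200.08
ΣP(Year 1)·Q(Year 1) = 3882.84×11 + 1648.15×9 + 18685.23×4 = 42711.24 + 14833.35 + 74740.92 = 132285.51
Index = 110200.08 / 132285.51 × 100 = 83.3047

83.3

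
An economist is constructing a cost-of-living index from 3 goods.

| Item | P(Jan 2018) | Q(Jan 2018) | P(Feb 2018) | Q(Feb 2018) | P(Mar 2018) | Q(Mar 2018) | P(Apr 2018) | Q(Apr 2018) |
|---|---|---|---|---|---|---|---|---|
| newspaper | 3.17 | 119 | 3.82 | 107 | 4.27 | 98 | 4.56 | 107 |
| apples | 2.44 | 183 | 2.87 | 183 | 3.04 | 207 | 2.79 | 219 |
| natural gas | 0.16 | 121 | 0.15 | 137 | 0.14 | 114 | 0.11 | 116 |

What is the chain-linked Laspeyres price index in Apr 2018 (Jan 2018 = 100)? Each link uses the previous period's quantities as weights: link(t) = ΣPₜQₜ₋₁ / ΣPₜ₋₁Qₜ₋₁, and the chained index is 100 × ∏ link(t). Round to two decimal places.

124.80

Link Jan 2018→Feb 2018:
ΣP(Feb 2018)Q(Jan 2018) = 3.82×119 + 2.87×183 + 0.15×121 = 454.58 + 525.21 + 18.15 = 997.94
ΣP(Jan 2018)Q(Jan 2018) = 3.17×119 + 2.44×183 + 0.16×121 = 377.23 + 446.52 + 19.36 = 843.11
link = 997.94/843.11 = 1.183642
Link Feb 2018→Mar 2018:
ΣP(Mar 2018)Q(Feb 2018) = 4.27×107 + 3.04×183 + 0.14×137 = 456.89 + 556.32 + 19.18 = 1032.39
ΣP(Feb 2018)Q(Feb 2018) = 3.82×107 + 2.87×183 + 0.15×137 = 408.74 + 525.21 + 20.55 = 954.5
link = 1032.39/954.5 = 1.081603
Link Mar 2018→Apr 2018:
ΣP(Apr 2018)Q(Mar 2018) = 4.56×98 + 2.79×207 + 0.11×114 = 446.88 + 577.53 + 12.54 = 1036.95
ΣP(Mar 2018)Q(Mar 2018) = 4.27×98 + 3.04×207 + 0.14×114 = 418.46 + 629.28 + 15.96 = 1063.7
link = 1036.95/1063.7 = 0.974852
Chained index = 100 × 1.183642 × 1.081603 × 0.974852 = 124.8035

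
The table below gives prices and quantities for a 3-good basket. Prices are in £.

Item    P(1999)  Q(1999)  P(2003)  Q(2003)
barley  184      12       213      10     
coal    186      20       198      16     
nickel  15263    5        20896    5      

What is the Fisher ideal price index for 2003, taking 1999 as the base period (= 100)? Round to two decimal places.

135.14

Laspeyres component (base-period weights):
ΣP(2003)Q(1999) = 213×12 + 198×20 + 20896×5 = 2556 + 3960 + 104480 = 110996
ΣP(1999)Q(1999) = 184×12 + 186×20 + 15263×5 = 2208 + 3720 + 76315 = 82243
L = 110996 / 82243 × 100 = 134.9610
Paasche component (current-period weights):
ΣP(2003)Q(2003) = 213×10 + 198×16 + 20896×5 = 2130 + 3168 + 104480 = 109778
ΣP(1999)Q(2003) = 184×10 + 186×16 + 15263×5 = 1840 + 2976 + 76315 = 81131
P = 109778 / 81131 × 100 = 135.3096
Fisher = √(L × P) = √(134.9610 × 135.3096) = 135.1352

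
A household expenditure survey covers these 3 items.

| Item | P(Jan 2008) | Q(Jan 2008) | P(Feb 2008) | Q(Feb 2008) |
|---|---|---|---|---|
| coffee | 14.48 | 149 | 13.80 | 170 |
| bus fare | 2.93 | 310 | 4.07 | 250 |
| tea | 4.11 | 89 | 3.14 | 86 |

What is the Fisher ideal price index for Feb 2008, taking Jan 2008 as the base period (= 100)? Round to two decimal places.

103.62

Laspeyres component (base-period weights):
ΣP(Feb 2008)Q(Jan 2008) = 13.80×149 + 4.07×310 + 3.14×89 = 2056.2 + 1261.7 + 279.46 = 3597.36
ΣP(Jan 2008)Q(Jan 2008) = 14.48×149 + 2.93×310 + 4.11×89 = 2157.52 + 908.3 + 365.79 = 3431.61
L = 3597.36 / 3431.61 × 100 = 104.8301
Paasche component (current-period weights):
ΣP(Feb 2008)Q(Feb 2008) = 13.80×170 + 4.07×250 + 3.14×86 = 2346 + 1017.5 + 270.04 = 3633.54
ΣP(Jan 2008)Q(Feb 2008) = 14.48×170 + 2.93×250 + 4.11×86 = 2461.6 + 732.5 + 353.46 = 3547.56
P = 3633.54 / 3547.56 × 100 = 102.4236
Fisher = √(L × P) = √(104.8301 × 102.4236) = 103.6199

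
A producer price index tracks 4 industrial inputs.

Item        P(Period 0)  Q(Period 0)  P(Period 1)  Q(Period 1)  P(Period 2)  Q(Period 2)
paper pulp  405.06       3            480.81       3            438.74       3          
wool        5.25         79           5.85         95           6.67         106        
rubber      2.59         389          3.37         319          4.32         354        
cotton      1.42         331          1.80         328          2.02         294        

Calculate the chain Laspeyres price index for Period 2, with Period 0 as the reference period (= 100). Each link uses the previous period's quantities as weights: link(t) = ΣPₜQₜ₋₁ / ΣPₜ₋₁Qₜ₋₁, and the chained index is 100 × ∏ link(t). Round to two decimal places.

Link Period 0→Period 1:
ΣP(Period 1)Q(Period 0) = 480.81×3 + 5.85×79 + 3.37×389 + 1.80×331 = 1442.43 + 462.15 + 1310.93 + 595.8 = 3811.31
ΣP(Period 0)Q(Period 0) = 405.06×3 + 5.25×79 + 2.59×389 + 1.42×331 = 1215.18 + 414.75 + 1007.51 + 470.02 = 3107.46
link = 3811.31/3107.46 = 1.226503
Link Period 1→Period 2:
ΣP(Period 2)Q(Period 1) = 438.74×3 + 6.67×95 + 4.32×319 + 2.02×328 = 1316.22 + 633.65 + 1378.08 + 662.56 = 3990.51
ΣP(Period 1)Q(Period 1) = 480.81×3 + 5.85×95 + 3.37×319 + 1.80×328 = 1442.43 + 555.75 + 1075.03 + 590.4 = 3663.61
link = 3990.51/3663.61 = 1.089229
Chained index = 100 × 1.226503 × 1.089229 = 133.5943

133.59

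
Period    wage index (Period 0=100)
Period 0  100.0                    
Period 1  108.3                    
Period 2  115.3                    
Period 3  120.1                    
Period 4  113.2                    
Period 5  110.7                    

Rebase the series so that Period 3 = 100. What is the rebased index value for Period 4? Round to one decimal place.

Rebased(Period 4) = 113.2 / 120.1 × 100 = 94.2548

94.3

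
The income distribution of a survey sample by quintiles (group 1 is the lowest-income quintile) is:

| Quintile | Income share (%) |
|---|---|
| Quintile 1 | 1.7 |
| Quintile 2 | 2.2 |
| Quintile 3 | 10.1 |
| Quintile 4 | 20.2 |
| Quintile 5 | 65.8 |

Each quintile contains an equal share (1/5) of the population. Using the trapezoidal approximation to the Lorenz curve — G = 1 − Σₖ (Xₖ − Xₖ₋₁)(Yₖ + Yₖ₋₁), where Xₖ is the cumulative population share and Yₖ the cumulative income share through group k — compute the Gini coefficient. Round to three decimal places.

0.585

Cumulative income shares Yₖ: 0.0170, 0.0390, 0.1400, 0.3420, 1.0000
Σ (Xₖ−Xₖ₋₁)(Yₖ+Yₖ₋₁) = (1/5)(0.0170+0.0000) + (1/5)(0.0390+0.0170) + (1/5)(0.1400+0.0390) + (1/5)(0.3420+0.1400) + (1/5)(1.0000+0.3420)
  = 0.0034 + 0.0112 + 0.0358 + 0.0964 + 0.2684 = 0.4152
G = 1 − 0.4152 = 0.5848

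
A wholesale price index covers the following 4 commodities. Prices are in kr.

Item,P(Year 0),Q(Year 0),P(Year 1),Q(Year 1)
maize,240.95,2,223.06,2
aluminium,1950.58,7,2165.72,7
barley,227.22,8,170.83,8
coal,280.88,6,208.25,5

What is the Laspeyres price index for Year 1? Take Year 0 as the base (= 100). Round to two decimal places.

103.31

Laspeyres price index uses base-period quantities as weights.
ΣP(Year 1)·Q(Year 0) = 223.06×2 + 2165.72×7 + 170.83×8 + 208.25×6 = 446.12 + 15160.04 + 1366.64 + 1249.5 = 18222.3
ΣP(Year 0)·Q(Year 0) = 240.95×2 + 1950.58×7 + 227.22×8 + 280.88×6 = 481.9 + 13654.06 + 1817.76 + 1685.28 = 17639
Index = 18222.3 / 17639 × 100 = 103.3069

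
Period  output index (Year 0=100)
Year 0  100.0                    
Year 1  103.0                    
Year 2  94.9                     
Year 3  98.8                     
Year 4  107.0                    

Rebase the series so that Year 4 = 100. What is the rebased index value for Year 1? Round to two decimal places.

Rebased(Year 1) = 103.0 / 107.0 × 100 = 96.2617

96.26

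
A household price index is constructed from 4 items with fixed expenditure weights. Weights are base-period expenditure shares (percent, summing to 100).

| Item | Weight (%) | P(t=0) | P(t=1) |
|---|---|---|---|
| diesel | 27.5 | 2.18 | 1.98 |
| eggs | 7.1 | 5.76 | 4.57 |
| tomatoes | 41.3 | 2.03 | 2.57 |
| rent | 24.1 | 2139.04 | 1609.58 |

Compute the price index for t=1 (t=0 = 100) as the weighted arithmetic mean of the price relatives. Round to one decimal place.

diesel: 27.5 × (1.98/2.18) = 27.5 × 0.908257 = 24.9771
eggs: 7.1 × (4.57/5.76) = 7.1 × 0.793403 = 5.6332
tomatoes: 41.3 × (2.57/2.03) = 41.3 × 1.266010 = 52.2862
rent: 24.1 × (1609.58/2139.04) = 24.1 × 0.752478 = 18.1347
Index = Σ wᵢ·(p₁ᵢ/p₀ᵢ) = 24.9771 + 5.6332 + 52.2862 + 18.1347 = 101.0311

101.0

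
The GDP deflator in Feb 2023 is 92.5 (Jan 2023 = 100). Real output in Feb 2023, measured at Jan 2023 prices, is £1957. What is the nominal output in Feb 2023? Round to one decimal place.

1810.2

Nominal = Real × (Index/100) = 1957 × (92.5/100)
        = 1957 × 0.925 = 1810.2250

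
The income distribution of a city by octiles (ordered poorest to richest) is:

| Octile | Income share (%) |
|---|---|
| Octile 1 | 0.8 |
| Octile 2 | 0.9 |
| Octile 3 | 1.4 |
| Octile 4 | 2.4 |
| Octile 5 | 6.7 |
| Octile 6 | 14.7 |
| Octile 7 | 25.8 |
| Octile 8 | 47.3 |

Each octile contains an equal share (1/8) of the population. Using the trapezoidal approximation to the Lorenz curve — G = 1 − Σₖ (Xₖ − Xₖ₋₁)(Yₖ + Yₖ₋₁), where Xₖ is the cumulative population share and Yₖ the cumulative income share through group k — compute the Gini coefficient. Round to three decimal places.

Cumulative income shares Yₖ: 0.0080, 0.0170, 0.0310, 0.0550, 0.1220, 0.2690, 0.5270, 1.0000
Σ (Xₖ−Xₖ₋₁)(Yₖ+Yₖ₋₁) = (1/8)(0.0080+0.0000) + (1/8)(0.0170+0.0080) + (1/8)(0.0310+0.0170) + (1/8)(0.0550+0.0310) + (1/8)(0.1220+0.0550) + (1/8)(0.2690+0.1220) + (1/8)(0.5270+0.2690) + (1/8)(1.0000+0.5270)
  = 0.0010 + 0.0031 + 0.0060 + 0.0107 + 0.0221 + 0.0489 + 0.0995 + 0.1909 = 0.3823
G = 1 − 0.3823 = 0.6178

0.618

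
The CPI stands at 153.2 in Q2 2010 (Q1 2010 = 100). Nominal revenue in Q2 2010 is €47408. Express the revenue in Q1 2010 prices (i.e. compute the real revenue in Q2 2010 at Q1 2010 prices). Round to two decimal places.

Real = Nominal ÷ (Index/100) = 47408 ÷ (153.2/100)
     = 47408 ÷ 1.532 = 30945.1697

30945.17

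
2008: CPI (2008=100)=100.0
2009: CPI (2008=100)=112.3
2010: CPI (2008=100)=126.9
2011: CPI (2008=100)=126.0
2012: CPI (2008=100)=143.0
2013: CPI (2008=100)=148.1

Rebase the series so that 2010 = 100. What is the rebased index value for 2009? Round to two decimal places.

Rebased(2009) = 112.3 / 126.9 × 100 = 88.4949

88.49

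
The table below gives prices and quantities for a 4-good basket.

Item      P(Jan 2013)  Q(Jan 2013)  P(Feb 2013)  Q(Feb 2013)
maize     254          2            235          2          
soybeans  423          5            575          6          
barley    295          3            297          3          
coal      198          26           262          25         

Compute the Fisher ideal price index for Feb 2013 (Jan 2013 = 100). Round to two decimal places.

127.78

Laspeyres component (base-period weights):
ΣP(Feb 2013)Q(Jan 2013) = 235×2 + 575×5 + 297×3 + 262×26 = 470 + 2875 + 891 + 6812 = 11048
ΣP(Jan 2013)Q(Jan 2013) = 254×2 + 423×5 + 295×3 + 198×26 = 508 + 2115 + 885 + 5148 = 8656
L = 11048 / 8656 × 100 = 127.6340
Paasche component (current-period weights):
ΣP(Feb 2013)Q(Feb 2013) = 235×2 + 575×6 + 297×3 + 262×25 = 470 + 3450 + 891 + 6550 = 11361
ΣP(Jan 2013)Q(Feb 2013) = 254×2 + 423×6 + 295×3 + 198×25 = 508 + 2538 + 885 + 4950 = 8881
P = 11361 / 8881 × 100 = 127.9248
Fisher = √(L × P) = √(127.6340 × 127.9248) = 127.7793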